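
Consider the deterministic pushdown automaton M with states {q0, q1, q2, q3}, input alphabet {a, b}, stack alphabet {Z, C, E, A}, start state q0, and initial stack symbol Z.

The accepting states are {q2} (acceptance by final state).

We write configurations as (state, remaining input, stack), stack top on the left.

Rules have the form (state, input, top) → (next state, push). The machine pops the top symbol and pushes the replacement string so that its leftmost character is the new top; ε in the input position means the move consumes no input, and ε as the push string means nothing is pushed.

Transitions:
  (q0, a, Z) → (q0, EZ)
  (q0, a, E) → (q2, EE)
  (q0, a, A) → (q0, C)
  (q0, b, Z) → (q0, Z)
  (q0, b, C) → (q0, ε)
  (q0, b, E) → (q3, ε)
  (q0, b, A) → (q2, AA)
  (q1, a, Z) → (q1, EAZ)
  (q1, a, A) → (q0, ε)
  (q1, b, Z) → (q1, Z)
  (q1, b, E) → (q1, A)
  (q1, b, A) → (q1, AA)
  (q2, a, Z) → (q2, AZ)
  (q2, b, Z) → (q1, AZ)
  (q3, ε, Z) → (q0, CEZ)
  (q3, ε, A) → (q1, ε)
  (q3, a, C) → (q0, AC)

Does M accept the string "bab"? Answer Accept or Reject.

Reject

(q0, bab, Z)
  read b, top Z: go to q0, push Z → (q0, ab, Z)
  read a, top Z: go to q0, push EZ → (q0, b, EZ)
  read b, top E: go to q3, push ε → (q3, ε, Z)
  ε-move, top Z: go to q0, push CEZ → (q0, ε, CEZ)
All input consumed; state q0 ∉ F and no further ε-move applies.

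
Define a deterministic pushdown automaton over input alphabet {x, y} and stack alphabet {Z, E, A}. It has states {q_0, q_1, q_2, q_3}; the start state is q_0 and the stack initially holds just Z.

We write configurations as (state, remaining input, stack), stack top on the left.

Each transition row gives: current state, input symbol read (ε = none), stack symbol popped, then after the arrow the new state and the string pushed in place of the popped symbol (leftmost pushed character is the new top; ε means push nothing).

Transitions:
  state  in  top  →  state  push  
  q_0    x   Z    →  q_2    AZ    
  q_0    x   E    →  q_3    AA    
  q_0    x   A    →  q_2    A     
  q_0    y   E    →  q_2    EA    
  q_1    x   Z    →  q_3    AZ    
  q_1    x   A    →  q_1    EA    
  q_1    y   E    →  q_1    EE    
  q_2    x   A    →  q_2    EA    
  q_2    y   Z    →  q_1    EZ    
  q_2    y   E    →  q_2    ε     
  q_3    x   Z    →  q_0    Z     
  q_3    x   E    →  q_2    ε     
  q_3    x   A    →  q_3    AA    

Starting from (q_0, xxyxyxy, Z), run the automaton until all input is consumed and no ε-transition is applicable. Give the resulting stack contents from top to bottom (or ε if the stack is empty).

(q_0, xxyxyxy, Z)
  read x, top Z: go to q_2, push AZ → (q_2, xyxyxy, AZ)
  read x, top A: go to q_2, push EA → (q_2, yxyxy, EAZ)
  read y, top E: go to q_2, push ε → (q_2, xyxy, AZ)
  read x, top A: go to q_2, push EA → (q_2, yxy, EAZ)
  read y, top E: go to q_2, push ε → (q_2, xy, AZ)
  read x, top A: go to q_2, push EA → (q_2, y, EAZ)
  read y, top E: go to q_2, push ε → (q_2, ε, AZ)
All input consumed in state q_2 with stack AZ.

AZ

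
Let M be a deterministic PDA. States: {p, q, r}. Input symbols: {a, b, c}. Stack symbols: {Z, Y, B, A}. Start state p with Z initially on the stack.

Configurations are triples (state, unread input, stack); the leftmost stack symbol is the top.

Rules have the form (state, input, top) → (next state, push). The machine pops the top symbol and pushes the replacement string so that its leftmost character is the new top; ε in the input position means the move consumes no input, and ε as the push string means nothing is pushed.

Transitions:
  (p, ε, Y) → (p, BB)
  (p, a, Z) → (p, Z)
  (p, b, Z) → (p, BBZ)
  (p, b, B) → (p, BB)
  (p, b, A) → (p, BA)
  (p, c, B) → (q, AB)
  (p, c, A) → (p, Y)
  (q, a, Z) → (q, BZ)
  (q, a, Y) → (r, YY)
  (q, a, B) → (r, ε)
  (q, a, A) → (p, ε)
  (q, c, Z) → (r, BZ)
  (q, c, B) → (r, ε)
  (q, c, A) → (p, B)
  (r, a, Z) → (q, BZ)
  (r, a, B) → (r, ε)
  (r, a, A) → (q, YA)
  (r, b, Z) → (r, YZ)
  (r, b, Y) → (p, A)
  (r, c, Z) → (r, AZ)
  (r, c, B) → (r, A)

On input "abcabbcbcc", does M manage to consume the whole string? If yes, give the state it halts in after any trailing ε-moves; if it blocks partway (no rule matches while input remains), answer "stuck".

stuck

(p, abcabbcbcc, Z) ⊢ (p, bcabbcbcc, Z) ⊢ (p, cabbcbcc, BBZ) ⊢ (q, abbcbcc, ABBZ) ⊢ (p, bbcbcc, BBZ) ⊢ (p, bcbcc, BBBZ) ⊢ (p, cbcc, BBBBZ) ⊢ (q, bcc, ABBBBZ)
No transition for (q, b, top A); M blocks with input bcc remaining.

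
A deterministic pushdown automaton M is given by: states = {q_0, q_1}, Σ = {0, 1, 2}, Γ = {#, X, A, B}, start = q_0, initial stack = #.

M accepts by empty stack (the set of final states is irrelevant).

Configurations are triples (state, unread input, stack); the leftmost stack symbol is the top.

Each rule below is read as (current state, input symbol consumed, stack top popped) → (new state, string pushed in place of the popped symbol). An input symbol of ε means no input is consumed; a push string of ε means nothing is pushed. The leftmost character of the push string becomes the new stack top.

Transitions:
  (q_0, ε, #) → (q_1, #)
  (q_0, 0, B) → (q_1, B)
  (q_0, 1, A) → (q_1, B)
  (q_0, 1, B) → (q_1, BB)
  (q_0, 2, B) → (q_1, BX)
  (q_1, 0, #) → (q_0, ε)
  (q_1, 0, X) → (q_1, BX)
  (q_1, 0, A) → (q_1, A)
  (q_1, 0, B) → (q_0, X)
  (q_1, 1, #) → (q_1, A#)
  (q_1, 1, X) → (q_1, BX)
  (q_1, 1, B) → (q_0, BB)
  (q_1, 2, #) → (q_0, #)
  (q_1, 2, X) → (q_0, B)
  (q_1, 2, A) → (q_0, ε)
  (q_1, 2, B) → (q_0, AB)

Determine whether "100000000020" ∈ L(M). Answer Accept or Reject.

Accept

(q_0, 100000000020, #)
  ε-move, top #: go to q_1, push # → (q_1, 100000000020, #)
  read 1, top #: go to q_1, push A# → (q_1, 00000000020, A#)
  read 0, top A: go to q_1, push A → (q_1, 0000000020, A#)
  read 0, top A: go to q_1, push A → (q_1, 000000020, A#)
  read 0, top A: go to q_1, push A → (q_1, 00000020, A#)
  read 0, top A: go to q_1, push A → (q_1, 0000020, A#)
  read 0, top A: go to q_1, push A → (q_1, 000020, A#)
  read 0, top A: go to q_1, push A → (q_1, 00020, A#)
  read 0, top A: go to q_1, push A → (q_1, 0020, A#)
  read 0, top A: go to q_1, push A → (q_1, 020, A#)
  read 0, top A: go to q_1, push A → (q_1, 20, A#)
  read 2, top A: go to q_0, push ε → (q_0, 0, #)
  ε-move, top #: go to q_1, push # → (q_1, 0, #)
  read 0, top #: go to q_0, push ε → (q_0, ε, ε)
All input consumed and the stack is empty.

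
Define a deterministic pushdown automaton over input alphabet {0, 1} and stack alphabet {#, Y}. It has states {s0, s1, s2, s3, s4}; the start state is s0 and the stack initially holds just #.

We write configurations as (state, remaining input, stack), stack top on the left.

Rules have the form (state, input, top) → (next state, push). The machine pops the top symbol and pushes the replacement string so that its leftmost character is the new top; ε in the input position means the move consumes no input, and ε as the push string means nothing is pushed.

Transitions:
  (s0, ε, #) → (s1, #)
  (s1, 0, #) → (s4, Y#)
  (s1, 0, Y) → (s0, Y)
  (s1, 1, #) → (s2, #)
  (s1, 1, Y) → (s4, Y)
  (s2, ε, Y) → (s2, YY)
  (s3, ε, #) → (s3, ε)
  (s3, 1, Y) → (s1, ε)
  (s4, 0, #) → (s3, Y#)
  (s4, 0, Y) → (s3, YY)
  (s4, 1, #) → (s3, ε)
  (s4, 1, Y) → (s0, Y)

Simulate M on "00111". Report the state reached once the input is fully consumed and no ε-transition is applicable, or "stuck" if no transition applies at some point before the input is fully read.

s0

(s0, 00111, #)
  ε-move, top #: go to s1, push # → (s1, 00111, #)
  read 0, top #: go to s4, push Y# → (s4, 0111, Y#)
  read 0, top Y: go to s3, push YY → (s3, 111, YY#)
  read 1, top Y: go to s1, push ε → (s1, 11, Y#)
  read 1, top Y: go to s4, push Y → (s4, 1, Y#)
  read 1, top Y: go to s0, push Y → (s0, ε, Y#)
All input consumed; M is in state s0.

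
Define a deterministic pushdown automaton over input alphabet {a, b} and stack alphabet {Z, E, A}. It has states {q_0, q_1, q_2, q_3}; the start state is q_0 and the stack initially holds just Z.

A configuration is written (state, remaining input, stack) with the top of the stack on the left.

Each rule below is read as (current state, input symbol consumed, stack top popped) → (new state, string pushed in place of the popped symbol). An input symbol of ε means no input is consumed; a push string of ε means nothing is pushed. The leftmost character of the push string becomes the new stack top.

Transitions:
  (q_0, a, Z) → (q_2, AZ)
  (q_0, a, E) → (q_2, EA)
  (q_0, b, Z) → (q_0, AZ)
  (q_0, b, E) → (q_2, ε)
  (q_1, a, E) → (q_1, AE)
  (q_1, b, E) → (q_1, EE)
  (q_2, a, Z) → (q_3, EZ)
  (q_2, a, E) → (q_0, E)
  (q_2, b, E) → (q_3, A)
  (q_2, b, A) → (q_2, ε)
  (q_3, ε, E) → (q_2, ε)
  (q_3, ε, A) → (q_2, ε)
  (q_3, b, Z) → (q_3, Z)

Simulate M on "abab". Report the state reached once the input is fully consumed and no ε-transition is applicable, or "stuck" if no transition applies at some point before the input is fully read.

(q_0, abab, Z)
  read a, top Z: go to q_2, push AZ → (q_2, bab, AZ)
  read b, top A: go to q_2, push ε → (q_2, ab, Z)
  read a, top Z: go to q_3, push EZ → (q_3, b, EZ)
  ε-move, top E: go to q_2, push ε → (q_2, b, Z)
No transition for (q_2, b, top Z); M blocks with input b remaining.

stuck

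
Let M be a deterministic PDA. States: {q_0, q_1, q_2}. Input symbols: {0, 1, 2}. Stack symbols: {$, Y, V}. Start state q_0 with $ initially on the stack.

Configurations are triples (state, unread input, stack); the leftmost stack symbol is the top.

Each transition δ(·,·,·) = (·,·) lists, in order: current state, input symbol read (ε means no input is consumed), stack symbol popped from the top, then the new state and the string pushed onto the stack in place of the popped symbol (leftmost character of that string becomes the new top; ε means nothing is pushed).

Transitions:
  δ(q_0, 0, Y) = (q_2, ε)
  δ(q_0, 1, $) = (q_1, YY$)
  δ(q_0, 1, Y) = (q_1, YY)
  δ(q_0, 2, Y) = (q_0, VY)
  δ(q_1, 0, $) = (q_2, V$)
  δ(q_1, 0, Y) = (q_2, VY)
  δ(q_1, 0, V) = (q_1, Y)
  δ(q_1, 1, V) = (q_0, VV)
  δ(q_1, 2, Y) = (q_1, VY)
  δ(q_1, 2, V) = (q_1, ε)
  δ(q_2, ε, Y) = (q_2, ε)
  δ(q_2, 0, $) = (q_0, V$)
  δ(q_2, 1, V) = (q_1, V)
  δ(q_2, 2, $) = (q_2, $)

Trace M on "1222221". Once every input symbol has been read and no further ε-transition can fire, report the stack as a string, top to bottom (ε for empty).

VVYY$

(q_0, 1222221, $)
  read 1, top $: go to q_1, push YY$ → (q_1, 222221, YY$)
  read 2, top Y: go to q_1, push VY → (q_1, 22221, VYY$)
  read 2, top V: go to q_1, push ε → (q_1, 2221, YY$)
  read 2, top Y: go to q_1, push VY → (q_1, 221, VYY$)
  read 2, top V: go to q_1, push ε → (q_1, 21, YY$)
  read 2, top Y: go to q_1, push VY → (q_1, 1, VYY$)
  read 1, top V: go to q_0, push VV → (q_0, ε, VVYY$)
All input consumed in state q_0 with stack VVYY$.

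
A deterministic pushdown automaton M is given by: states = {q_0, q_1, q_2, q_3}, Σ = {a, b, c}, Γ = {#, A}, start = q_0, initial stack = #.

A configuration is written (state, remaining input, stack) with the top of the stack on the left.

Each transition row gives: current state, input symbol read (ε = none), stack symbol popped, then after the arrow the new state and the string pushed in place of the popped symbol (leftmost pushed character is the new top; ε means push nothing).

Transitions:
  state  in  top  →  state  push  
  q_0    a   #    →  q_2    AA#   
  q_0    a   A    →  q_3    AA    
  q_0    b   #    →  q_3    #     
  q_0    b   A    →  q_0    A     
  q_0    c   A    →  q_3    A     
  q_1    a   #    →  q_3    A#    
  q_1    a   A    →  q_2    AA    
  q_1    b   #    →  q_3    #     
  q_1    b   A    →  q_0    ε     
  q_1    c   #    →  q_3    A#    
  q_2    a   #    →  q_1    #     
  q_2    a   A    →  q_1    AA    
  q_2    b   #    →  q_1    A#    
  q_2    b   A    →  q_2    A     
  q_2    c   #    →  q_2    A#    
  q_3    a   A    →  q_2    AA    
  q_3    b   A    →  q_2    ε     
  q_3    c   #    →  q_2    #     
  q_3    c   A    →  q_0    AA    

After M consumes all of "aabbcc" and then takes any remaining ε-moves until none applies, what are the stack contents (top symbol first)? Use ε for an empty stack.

AAA#

(q_0, aabbcc, #)
  read a, top #: go to q_2, push AA# → (q_2, abbcc, AA#)
  read a, top A: go to q_1, push AA → (q_1, bbcc, AAA#)
  read b, top A: go to q_0, push ε → (q_0, bcc, AA#)
  read b, top A: go to q_0, push A → (q_0, cc, AA#)
  read c, top A: go to q_3, push A → (q_3, c, AA#)
  read c, top A: go to q_0, push AA → (q_0, ε, AAA#)
All input consumed in state q_0 with stack AAA#.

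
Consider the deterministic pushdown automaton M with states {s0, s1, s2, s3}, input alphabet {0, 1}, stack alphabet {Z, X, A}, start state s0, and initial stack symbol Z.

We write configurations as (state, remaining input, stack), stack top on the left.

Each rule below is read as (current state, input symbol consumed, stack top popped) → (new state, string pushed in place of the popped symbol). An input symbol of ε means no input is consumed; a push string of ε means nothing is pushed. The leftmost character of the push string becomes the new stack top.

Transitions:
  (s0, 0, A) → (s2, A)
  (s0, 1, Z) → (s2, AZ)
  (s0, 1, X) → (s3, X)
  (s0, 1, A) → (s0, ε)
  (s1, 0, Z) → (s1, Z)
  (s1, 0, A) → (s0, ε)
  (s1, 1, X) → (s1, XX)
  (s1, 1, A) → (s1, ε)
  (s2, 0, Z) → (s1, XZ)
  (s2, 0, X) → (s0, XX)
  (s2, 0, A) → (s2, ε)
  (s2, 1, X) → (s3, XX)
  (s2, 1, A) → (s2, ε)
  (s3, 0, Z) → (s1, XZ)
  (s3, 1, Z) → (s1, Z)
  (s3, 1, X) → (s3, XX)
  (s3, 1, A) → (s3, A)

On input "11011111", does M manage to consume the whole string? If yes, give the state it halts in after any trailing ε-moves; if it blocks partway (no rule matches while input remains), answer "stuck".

(s0, 11011111, Z)
  read 1, top Z: go to s2, push AZ → (s2, 1011111, AZ)
  read 1, top A: go to s2, push ε → (s2, 011111, Z)
  read 0, top Z: go to s1, push XZ → (s1, 11111, XZ)
  read 1, top X: go to s1, push XX → (s1, 1111, XXZ)
  read 1, top X: go to s1, push XX → (s1, 111, XXXZ)
  read 1, top X: go to s1, push XX → (s1, 11, XXXXZ)
  read 1, top X: go to s1, push XX → (s1, 1, XXXXXZ)
  read 1, top X: go to s1, push XX → (s1, ε, XXXXXXZ)
All input consumed; M is in state s1.

s1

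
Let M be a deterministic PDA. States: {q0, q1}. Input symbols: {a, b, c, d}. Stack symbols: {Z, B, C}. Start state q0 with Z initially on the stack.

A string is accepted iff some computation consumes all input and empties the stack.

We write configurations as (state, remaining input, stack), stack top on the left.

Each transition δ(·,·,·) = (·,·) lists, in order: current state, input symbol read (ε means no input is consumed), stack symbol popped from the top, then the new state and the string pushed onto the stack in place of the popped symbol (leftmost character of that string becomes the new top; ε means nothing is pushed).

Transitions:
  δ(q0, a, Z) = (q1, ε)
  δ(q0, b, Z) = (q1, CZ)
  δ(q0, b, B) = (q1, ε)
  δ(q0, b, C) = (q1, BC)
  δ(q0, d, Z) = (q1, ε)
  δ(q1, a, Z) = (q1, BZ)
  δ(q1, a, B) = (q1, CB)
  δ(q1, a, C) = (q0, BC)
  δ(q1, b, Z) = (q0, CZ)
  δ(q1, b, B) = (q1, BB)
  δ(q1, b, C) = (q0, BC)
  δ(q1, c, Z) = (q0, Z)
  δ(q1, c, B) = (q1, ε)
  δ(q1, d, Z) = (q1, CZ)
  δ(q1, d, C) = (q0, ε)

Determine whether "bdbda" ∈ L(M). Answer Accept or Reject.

(q0, bdbda, Z) ⊢ (q1, dbda, CZ) ⊢ (q0, bda, Z) ⊢ (q1, da, CZ) ⊢ (q0, a, Z) ⊢ (q1, ε, ε)
All input consumed and the stack is empty.

Accept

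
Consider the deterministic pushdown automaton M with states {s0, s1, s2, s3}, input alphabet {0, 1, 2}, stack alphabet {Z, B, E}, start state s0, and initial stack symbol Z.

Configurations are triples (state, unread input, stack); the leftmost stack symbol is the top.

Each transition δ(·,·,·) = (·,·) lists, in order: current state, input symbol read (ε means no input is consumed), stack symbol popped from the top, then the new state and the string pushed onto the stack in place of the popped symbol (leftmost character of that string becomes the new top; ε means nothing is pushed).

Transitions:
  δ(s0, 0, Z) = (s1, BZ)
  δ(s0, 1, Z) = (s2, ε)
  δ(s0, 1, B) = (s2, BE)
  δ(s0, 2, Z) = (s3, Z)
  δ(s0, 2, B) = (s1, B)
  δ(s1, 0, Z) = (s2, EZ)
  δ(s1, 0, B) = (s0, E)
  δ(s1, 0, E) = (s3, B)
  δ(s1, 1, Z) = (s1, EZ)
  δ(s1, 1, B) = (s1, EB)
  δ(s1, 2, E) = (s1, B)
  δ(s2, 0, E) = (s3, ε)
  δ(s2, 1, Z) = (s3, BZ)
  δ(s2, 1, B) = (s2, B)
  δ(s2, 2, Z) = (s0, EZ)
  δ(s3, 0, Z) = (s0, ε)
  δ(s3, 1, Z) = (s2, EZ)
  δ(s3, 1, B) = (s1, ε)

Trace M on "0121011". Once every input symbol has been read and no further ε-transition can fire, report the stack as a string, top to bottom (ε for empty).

EBBZ

(s0, 0121011, Z) ⊢ (s1, 121011, BZ) ⊢ (s1, 21011, EBZ) ⊢ (s1, 1011, BBZ) ⊢ (s1, 011, EBBZ) ⊢ (s3, 11, BBBZ) ⊢ (s1, 1, BBZ) ⊢ (s1, ε, EBBZ)
All input consumed in state s1 with stack EBBZ.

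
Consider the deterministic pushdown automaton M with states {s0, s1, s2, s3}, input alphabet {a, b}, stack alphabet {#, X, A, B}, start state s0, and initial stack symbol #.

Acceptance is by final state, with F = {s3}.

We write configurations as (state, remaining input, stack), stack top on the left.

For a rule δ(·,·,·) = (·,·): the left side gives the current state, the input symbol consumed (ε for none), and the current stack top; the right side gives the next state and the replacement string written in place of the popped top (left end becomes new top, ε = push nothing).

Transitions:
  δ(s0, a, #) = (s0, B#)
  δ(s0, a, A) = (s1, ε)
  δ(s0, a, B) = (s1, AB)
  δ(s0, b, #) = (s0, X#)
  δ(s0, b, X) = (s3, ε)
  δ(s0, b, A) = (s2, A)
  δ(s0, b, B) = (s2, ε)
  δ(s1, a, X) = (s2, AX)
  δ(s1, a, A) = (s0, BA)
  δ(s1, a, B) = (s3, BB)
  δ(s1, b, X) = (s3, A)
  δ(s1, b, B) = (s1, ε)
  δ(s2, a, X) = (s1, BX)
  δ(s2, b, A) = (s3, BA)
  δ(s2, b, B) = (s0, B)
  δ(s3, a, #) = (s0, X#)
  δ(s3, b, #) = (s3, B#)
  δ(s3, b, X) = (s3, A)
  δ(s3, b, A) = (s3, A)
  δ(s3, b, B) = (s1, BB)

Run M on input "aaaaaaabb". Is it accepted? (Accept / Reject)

(s0, aaaaaaabb, #)
  read a, top #: go to s0, push B# → (s0, aaaaaabb, B#)
  read a, top B: go to s1, push AB → (s1, aaaaabb, AB#)
  read a, top A: go to s0, push BA → (s0, aaaabb, BAB#)
  read a, top B: go to s1, push AB → (s1, aaabb, ABAB#)
  read a, top A: go to s0, push BA → (s0, aabb, BABAB#)
  read a, top B: go to s1, push AB → (s1, abb, ABABAB#)
  read a, top A: go to s0, push BA → (s0, bb, BABABAB#)
  read b, top B: go to s2, push ε → (s2, b, ABABAB#)
  read b, top A: go to s3, push BA → (s3, ε, BABABAB#)
All input consumed; state s3 ∈ F.

Accept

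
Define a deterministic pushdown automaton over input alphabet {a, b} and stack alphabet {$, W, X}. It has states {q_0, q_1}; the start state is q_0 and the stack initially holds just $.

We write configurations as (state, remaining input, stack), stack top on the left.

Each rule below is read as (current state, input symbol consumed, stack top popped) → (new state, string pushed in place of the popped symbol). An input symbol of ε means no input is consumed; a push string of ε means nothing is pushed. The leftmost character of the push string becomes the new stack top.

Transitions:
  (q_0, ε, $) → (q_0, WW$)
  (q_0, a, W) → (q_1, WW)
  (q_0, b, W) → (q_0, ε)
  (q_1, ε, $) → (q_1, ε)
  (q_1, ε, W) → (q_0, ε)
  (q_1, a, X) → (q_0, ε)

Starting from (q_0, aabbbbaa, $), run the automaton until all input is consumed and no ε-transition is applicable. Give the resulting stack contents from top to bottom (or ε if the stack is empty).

(q_0, aabbbbaa, $)
  ε-move, top $: go to q_0, push WW$ → (q_0, aabbbbaa, WW$)
  read a, top W: go to q_1, push WW → (q_1, abbbbaa, WWW$)
  ε-move, top W: go to q_0, push ε → (q_0, abbbbaa, WW$)
  read a, top W: go to q_1, push WW → (q_1, bbbbaa, WWW$)
  ε-move, top W: go to q_0, push ε → (q_0, bbbbaa, WW$)
  read b, top W: go to q_0, push ε → (q_0, bbbaa, W$)
  read b, top W: go to q_0, push ε → (q_0, bbaa, $)
  ε-move, top $: go to q_0, push WW$ → (q_0, bbaa, WW$)
  read b, top W: go to q_0, push ε → (q_0, baa, W$)
  read b, top W: go to q_0, push ε → (q_0, aa, $)
  ε-move, top $: go to q_0, push WW$ → (q_0, aa, WW$)
  read a, top W: go to q_1, push WW → (q_1, a, WWW$)
  ε-move, top W: go to q_0, push ε → (q_0, a, WW$)
  read a, top W: go to q_1, push WW → (q_1, ε, WWW$)
  ε-move, top W: go to q_0, push ε → (q_0, ε, WW$)
All input consumed in state q_0 with stack WW$.

WW$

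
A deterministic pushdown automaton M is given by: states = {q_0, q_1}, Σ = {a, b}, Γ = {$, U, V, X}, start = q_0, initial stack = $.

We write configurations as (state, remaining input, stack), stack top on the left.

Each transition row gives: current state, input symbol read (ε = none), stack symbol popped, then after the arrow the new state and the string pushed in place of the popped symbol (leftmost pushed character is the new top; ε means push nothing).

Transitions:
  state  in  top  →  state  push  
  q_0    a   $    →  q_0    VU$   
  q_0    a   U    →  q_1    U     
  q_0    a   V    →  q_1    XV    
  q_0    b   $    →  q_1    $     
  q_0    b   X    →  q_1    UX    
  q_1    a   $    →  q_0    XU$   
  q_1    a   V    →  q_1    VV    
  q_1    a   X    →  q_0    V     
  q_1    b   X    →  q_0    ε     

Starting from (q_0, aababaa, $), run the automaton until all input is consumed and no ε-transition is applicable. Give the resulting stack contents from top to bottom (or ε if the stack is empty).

VVU$

(q_0, aababaa, $)
  read a, top $: go to q_0, push VU$ → (q_0, ababaa, VU$)
  read a, top V: go to q_1, push XV → (q_1, babaa, XVU$)
  read b, top X: go to q_0, push ε → (q_0, abaa, VU$)
  read a, top V: go to q_1, push XV → (q_1, baa, XVU$)
  read b, top X: go to q_0, push ε → (q_0, aa, VU$)
  read a, top V: go to q_1, push XV → (q_1, a, XVU$)
  read a, top X: go to q_0, push V → (q_0, ε, VVU$)
All input consumed in state q_0 with stack VVU$.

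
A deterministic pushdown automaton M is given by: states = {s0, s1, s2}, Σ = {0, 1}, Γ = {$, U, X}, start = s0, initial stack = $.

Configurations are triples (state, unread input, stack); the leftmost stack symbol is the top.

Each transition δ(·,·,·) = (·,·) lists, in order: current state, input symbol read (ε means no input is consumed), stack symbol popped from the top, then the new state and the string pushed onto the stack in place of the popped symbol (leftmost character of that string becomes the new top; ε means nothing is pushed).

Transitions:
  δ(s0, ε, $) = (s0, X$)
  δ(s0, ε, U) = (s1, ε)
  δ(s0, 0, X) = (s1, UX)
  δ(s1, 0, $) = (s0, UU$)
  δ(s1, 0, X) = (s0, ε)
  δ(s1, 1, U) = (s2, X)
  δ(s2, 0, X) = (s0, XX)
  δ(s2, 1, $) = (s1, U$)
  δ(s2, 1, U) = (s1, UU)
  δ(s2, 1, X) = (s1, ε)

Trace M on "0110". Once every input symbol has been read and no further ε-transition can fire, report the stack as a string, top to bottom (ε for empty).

X$

(s0, 0110, $)
  ε-move, top $: go to s0, push X$ → (s0, 0110, X$)
  read 0, top X: go to s1, push UX → (s1, 110, UX$)
  read 1, top U: go to s2, push X → (s2, 10, XX$)
  read 1, top X: go to s1, push ε → (s1, 0, X$)
  read 0, top X: go to s0, push ε → (s0, ε, $)
  ε-move, top $: go to s0, push X$ → (s0, ε, X$)
All input consumed in state s0 with stack X$.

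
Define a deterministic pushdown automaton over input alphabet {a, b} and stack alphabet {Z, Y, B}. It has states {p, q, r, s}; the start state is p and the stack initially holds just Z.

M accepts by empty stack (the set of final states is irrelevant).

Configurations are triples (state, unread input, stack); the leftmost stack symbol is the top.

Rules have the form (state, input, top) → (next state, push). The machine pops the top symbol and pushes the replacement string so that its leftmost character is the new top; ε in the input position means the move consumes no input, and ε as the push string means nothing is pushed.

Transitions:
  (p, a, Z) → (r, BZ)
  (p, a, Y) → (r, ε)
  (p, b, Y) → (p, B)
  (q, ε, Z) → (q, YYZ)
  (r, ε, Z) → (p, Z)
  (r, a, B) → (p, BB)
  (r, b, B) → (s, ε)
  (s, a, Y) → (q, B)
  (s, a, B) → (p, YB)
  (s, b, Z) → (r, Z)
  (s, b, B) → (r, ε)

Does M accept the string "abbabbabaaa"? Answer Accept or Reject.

(p, abbabbabaaa, Z) ⊢ (r, bbabbabaaa, BZ) ⊢ (s, babbabaaa, Z) ⊢ (r, abbabaaa, Z) ⊢ (p, abbabaaa, Z) ⊢ (r, bbabaaa, BZ) ⊢ (s, babaaa, Z) ⊢ (r, abaaa, Z) ⊢ (p, abaaa, Z) ⊢ (r, baaa, BZ) ⊢ (s, aaa, Z)
No transition applies at (s, aaa, Z); input not fully consumed.

Reject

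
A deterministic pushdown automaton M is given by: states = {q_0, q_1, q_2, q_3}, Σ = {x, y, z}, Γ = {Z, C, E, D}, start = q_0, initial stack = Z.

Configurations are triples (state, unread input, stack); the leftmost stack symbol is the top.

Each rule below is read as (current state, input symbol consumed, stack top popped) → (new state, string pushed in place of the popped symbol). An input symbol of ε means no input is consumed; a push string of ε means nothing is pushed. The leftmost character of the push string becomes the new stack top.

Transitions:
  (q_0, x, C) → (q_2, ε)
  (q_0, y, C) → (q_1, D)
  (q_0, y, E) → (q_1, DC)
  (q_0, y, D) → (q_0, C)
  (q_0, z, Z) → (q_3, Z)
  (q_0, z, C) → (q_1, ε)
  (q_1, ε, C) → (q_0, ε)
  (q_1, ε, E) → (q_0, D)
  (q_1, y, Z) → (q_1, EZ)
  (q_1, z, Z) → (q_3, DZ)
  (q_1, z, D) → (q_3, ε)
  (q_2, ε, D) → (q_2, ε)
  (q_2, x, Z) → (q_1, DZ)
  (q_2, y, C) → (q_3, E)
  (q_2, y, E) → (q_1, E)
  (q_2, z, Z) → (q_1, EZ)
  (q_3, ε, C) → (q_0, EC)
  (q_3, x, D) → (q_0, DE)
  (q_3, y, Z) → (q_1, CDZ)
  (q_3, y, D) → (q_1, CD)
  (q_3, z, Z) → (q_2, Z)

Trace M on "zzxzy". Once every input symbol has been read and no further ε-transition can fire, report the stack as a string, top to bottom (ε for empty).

(q_0, zzxzy, Z)
  read z, top Z: go to q_3, push Z → (q_3, zxzy, Z)
  read z, top Z: go to q_2, push Z → (q_2, xzy, Z)
  read x, top Z: go to q_1, push DZ → (q_1, zy, DZ)
  read z, top D: go to q_3, push ε → (q_3, y, Z)
  read y, top Z: go to q_1, push CDZ → (q_1, ε, CDZ)
  ε-move, top C: go to q_0, push ε → (q_0, ε, DZ)
All input consumed in state q_0 with stack DZ.

DZ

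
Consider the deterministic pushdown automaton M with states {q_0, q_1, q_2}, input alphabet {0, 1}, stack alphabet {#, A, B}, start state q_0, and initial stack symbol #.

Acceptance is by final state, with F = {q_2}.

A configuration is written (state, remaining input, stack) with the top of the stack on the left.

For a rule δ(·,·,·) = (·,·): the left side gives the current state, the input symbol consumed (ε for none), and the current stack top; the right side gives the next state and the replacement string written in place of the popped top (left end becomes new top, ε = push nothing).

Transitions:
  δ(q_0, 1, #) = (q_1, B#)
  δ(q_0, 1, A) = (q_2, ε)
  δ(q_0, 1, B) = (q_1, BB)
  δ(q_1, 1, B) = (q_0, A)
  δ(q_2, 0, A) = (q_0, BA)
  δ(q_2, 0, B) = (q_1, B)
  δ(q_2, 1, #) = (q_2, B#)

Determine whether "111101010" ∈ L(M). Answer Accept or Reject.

Reject

(q_0, 111101010, #) ⊢ (q_1, 11101010, B#) ⊢ (q_0, 1101010, A#) ⊢ (q_2, 101010, #) ⊢ (q_2, 01010, B#) ⊢ (q_1, 1010, B#) ⊢ (q_0, 010, A#)
No transition applies at (q_0, 010, A#); input not fully consumed.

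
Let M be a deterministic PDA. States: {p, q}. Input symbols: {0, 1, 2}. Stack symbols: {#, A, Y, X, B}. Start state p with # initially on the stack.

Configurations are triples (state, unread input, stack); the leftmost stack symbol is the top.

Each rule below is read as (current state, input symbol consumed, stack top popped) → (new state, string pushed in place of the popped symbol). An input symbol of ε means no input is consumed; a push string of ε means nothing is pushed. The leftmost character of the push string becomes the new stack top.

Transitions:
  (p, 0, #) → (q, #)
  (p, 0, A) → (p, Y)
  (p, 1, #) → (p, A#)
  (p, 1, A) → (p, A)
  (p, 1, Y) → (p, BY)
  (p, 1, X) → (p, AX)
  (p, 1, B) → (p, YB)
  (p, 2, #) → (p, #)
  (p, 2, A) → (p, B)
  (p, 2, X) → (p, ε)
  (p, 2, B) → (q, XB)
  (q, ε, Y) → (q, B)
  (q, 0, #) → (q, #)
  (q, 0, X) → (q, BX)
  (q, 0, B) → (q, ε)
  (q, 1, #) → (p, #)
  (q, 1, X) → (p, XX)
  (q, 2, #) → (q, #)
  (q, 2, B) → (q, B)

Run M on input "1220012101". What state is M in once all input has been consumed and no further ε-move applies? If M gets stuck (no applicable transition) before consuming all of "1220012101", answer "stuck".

p

(p, 1220012101, #)
  read 1, top #: go to p, push A# → (p, 220012101, A#)
  read 2, top A: go to p, push B → (p, 20012101, B#)
  read 2, top B: go to q, push XB → (q, 0012101, XB#)
  read 0, top X: go to q, push BX → (q, 012101, BXB#)
  read 0, top B: go to q, push ε → (q, 12101, XB#)
  read 1, top X: go to p, push XX → (p, 2101, XXB#)
  read 2, top X: go to p, push ε → (p, 101, XB#)
  read 1, top X: go to p, push AX → (p, 01, AXB#)
  read 0, top A: go to p, push Y → (p, 1, YXB#)
  read 1, top Y: go to p, push BY → (p, ε, BYXB#)
All input consumed; M is in state p.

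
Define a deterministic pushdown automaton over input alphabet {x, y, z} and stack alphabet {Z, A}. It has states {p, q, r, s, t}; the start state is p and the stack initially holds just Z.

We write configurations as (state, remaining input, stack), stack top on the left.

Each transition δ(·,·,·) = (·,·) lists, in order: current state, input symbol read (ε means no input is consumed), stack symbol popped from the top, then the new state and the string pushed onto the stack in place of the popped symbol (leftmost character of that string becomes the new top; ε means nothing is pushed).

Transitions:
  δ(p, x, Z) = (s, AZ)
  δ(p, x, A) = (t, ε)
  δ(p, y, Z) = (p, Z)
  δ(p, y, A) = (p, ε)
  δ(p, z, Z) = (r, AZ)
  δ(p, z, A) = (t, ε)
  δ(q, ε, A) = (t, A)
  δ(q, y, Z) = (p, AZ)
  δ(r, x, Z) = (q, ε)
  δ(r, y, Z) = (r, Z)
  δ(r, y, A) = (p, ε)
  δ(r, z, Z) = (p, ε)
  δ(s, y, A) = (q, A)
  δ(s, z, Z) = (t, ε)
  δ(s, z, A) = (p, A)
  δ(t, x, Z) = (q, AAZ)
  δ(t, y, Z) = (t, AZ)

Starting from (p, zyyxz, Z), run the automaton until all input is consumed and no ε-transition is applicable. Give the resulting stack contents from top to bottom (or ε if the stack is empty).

(p, zyyxz, Z)
  read z, top Z: go to r, push AZ → (r, yyxz, AZ)
  read y, top A: go to p, push ε → (p, yxz, Z)
  read y, top Z: go to p, push Z → (p, xz, Z)
  read x, top Z: go to s, push AZ → (s, z, AZ)
  read z, top A: go to p, push A → (p, ε, AZ)
All input consumed in state p with stack AZ.

AZ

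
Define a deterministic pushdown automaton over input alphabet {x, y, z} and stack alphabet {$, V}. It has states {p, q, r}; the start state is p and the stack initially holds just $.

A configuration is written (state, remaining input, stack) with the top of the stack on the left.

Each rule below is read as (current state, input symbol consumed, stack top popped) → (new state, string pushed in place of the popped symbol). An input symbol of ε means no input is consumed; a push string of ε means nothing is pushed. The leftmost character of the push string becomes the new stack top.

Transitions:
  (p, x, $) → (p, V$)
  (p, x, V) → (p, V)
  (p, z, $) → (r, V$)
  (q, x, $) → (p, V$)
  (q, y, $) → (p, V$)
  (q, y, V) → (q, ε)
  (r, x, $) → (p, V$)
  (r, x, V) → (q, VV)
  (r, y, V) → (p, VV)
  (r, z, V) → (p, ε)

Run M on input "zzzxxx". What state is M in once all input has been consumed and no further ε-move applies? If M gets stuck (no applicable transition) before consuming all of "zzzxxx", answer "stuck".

(p, zzzxxx, $) ⊢ (r, zzxxx, V$) ⊢ (p, zxxx, $) ⊢ (r, xxx, V$) ⊢ (q, xx, VV$)
No transition for (q, x, top V); M blocks with input xx remaining.

stuck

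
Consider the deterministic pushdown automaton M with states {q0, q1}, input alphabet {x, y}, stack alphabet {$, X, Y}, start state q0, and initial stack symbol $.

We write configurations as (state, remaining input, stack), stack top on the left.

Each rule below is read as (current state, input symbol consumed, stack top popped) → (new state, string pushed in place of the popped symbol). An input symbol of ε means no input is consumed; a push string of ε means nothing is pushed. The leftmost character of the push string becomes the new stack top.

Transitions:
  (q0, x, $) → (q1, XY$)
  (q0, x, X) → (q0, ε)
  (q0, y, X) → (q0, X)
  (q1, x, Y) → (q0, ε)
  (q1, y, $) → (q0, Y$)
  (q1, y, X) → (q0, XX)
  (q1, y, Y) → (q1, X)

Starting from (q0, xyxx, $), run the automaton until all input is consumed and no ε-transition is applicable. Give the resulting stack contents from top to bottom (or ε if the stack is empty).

Y$

(q0, xyxx, $)
  read x, top $: go to q1, push XY$ → (q1, yxx, XY$)
  read y, top X: go to q0, push XX → (q0, xx, XXY$)
  read x, top X: go to q0, push ε → (q0, x, XY$)
  read x, top X: go to q0, push ε → (q0, ε, Y$)
All input consumed in state q0 with stack Y$.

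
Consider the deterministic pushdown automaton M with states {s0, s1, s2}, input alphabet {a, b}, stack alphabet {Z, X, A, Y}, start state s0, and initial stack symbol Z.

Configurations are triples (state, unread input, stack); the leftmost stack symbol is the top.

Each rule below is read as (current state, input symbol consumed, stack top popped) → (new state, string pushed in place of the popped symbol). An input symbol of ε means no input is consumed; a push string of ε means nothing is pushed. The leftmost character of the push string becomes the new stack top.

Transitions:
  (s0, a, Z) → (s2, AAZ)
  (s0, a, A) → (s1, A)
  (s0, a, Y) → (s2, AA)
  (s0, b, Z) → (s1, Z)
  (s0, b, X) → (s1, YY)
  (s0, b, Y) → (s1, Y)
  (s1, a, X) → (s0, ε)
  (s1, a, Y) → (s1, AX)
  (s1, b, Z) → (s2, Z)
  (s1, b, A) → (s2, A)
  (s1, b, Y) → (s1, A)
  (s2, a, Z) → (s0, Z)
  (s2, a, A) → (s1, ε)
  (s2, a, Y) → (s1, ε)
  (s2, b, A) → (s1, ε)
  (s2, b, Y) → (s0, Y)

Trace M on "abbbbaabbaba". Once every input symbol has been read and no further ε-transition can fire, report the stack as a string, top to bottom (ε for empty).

Z

(s0, abbbbaabbaba, Z) ⊢ (s2, bbbbaabbaba, AAZ) ⊢ (s1, bbbaabbaba, AZ) ⊢ (s2, bbaabbaba, AZ) ⊢ (s1, baabbaba, Z) ⊢ (s2, aabbaba, Z) ⊢ (s0, abbaba, Z) ⊢ (s2, bbaba, AAZ) ⊢ (s1, baba, AZ) ⊢ (s2, aba, AZ) ⊢ (s1, ba, Z) ⊢ (s2, a, Z) ⊢ (s0, ε, Z)
All input consumed in state s0 with stack Z.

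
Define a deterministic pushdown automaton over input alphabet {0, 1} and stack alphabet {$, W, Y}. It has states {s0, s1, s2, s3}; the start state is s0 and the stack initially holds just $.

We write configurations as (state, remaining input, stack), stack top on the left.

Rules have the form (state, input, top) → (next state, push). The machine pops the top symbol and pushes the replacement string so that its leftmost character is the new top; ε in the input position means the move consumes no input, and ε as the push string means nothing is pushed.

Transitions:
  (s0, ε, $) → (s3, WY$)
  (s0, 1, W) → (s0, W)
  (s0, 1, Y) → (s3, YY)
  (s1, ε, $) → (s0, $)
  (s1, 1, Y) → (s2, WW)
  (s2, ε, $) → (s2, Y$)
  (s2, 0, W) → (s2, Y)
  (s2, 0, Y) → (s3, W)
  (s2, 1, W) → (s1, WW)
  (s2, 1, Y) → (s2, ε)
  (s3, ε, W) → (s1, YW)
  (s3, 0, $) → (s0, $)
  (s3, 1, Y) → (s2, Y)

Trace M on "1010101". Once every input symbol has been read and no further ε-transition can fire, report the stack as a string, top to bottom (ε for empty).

(s0, 1010101, $)
  ε-move, top $: go to s3, push WY$ → (s3, 1010101, WY$)
  ε-move, top W: go to s1, push YW → (s1, 1010101, YWY$)
  read 1, top Y: go to s2, push WW → (s2, 010101, WWWY$)
  read 0, top W: go to s2, push Y → (s2, 10101, YWWY$)
  read 1, top Y: go to s2, push ε → (s2, 0101, WWY$)
  read 0, top W: go to s2, push Y → (s2, 101, YWY$)
  read 1, top Y: go to s2, push ε → (s2, 01, WY$)
  read 0, top W: go to s2, push Y → (s2, 1, YY$)
  read 1, top Y: go to s2, push ε → (s2, ε, Y$)
All input consumed in state s2 with stack Y$.

Y$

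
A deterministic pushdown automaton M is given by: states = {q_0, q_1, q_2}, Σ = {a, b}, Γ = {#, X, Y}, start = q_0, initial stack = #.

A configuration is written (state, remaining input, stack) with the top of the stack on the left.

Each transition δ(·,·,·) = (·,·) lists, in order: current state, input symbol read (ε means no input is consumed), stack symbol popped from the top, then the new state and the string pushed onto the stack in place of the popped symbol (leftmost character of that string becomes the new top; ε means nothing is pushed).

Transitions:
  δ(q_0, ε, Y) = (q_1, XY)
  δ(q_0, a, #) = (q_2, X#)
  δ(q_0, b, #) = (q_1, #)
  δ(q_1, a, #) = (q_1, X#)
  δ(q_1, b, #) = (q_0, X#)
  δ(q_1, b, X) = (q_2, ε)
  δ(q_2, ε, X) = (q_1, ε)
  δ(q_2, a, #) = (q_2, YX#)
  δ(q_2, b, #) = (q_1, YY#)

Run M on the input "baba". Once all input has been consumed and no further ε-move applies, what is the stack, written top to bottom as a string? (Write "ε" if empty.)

(q_0, baba, #)
  read b, top #: go to q_1, push # → (q_1, aba, #)
  read a, top #: go to q_1, push X# → (q_1, ba, X#)
  read b, top X: go to q_2, push ε → (q_2, a, #)
  read a, top #: go to q_2, push YX# → (q_2, ε, YX#)
All input consumed in state q_2 with stack YX#.

YX#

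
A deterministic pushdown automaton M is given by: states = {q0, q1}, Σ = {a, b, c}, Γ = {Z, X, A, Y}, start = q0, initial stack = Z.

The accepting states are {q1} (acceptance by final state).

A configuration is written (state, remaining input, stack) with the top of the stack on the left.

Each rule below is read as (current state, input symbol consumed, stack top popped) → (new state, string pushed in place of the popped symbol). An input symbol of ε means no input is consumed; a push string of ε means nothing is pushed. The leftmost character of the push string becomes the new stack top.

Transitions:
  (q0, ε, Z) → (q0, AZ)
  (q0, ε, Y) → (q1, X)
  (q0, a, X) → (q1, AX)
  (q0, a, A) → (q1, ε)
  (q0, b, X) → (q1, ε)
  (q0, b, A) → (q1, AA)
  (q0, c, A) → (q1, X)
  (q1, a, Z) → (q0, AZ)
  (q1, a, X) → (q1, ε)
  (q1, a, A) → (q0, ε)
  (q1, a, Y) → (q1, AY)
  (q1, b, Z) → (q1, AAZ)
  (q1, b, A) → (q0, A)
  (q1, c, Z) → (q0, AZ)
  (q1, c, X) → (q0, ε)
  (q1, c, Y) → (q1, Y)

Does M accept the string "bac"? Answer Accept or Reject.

(q0, bac, Z)
  ε-move, top Z: go to q0, push AZ → (q0, bac, AZ)
  read b, top A: go to q1, push AA → (q1, ac, AAZ)
  read a, top A: go to q0, push ε → (q0, c, AZ)
  read c, top A: go to q1, push X → (q1, ε, XZ)
All input consumed; state q1 ∈ F.

Accept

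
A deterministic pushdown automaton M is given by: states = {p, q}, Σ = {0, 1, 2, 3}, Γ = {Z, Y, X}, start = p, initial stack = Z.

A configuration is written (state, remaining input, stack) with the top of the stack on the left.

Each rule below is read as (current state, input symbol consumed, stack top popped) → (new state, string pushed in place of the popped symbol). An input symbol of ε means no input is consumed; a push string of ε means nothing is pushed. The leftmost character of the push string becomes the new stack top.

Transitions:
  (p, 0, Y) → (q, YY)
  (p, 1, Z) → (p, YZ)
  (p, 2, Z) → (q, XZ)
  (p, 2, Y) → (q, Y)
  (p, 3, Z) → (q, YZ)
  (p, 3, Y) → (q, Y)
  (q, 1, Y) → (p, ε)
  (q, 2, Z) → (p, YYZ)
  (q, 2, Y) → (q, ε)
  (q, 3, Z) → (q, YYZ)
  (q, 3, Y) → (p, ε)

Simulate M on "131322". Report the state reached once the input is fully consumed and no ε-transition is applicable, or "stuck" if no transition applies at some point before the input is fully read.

p

(p, 131322, Z)
  read 1, top Z: go to p, push YZ → (p, 31322, YZ)
  read 3, top Y: go to q, push Y → (q, 1322, YZ)
  read 1, top Y: go to p, push ε → (p, 322, Z)
  read 3, top Z: go to q, push YZ → (q, 22, YZ)
  read 2, top Y: go to q, push ε → (q, 2, Z)
  read 2, top Z: go to p, push YYZ → (p, ε, YYZ)
All input consumed; M is in state p.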